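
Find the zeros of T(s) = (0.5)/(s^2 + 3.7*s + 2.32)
Numerator is a nonzero constant (0.5) → Zeros: none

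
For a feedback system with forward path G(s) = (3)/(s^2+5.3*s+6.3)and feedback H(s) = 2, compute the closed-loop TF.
Closed-loop T = G/(1+GH).
Numerator: G_num * H_den = 3.
Denominator: G_den * H_den + G_num * H_num = (s^2 + 5.3*s + 6.3) + (6) = s^2 + 5.3*s + 12.3.
T(s) = (3)/(s^2 + 5.3*s + 12.3)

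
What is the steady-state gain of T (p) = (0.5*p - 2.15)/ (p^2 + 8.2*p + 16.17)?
DC gain = T(0) = num(0)/den(0) = -2.15/16.17 = -0.133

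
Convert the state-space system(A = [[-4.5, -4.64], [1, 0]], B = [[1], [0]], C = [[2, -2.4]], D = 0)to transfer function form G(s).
G(s) = C(sI - A)⁻¹B + D.
Characteristic polynomial det(sI - A) = s^2 + 4.5*s + 4.64.
Numerator from C·adj(sI-A)·B + D·det(sI-A) = 2*s - 2.4.
G(s) = (2*s - 2.4)/(s^2 + 4.5*s + 4.64)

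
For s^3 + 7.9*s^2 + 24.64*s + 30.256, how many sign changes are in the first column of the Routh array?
Routh array:
s^3: [1, 24.64]; s^2: [7.9, 30.256]; s^1: [20.8101]; s^0: [30.256]
First column: [1, 7.9, 20.8101, 30.256]. Sign changes = 0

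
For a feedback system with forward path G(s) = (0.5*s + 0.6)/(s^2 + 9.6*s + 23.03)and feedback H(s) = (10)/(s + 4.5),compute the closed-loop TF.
Closed-loop T = G/(1+GH).
Numerator: G_num * H_den = 0.5*s^2 + 2.85*s + 2.7.
Denominator: G_den * H_den + G_num * H_num = (s^3 + 14.1*s^2 + 66.23*s + 103.635) + (5*s + 6) = s^3 + 14.1*s^2 + 71.23*s + 109.635.
T(s) = (0.5*s^2 + 2.85*s + 2.7)/(s^3 + 14.1*s^2 + 71.23*s + 109.635)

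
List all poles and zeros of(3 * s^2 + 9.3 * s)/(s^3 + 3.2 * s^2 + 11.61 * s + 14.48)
Set denominator = 0: s^3 + 3.2*s^2 + 11.61*s + 14.48 = (s + 1.6)(s^2 + 1.6*s + 9.05) = 0 → Poles: -0.8 + 2.9j, -0.8 - 2.9j, -1.6
Set numerator = 0: 3*s^2 + 9.3*s = 3*s(s + 3.1) = 0 → Zeros: -3.1, 0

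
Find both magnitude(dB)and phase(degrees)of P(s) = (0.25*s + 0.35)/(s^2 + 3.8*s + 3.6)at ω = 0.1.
Substitute s = j*0.1: P(j0.1) = 0.0971418 - 0.00331863j.
|P| = 20*log₁₀(sqrt(Re²+Im²)) = -20.25 dB.
∠P = atan2(Im, Re) = -1.96°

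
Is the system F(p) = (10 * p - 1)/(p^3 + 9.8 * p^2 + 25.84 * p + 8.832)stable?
Denominator: p^3 + 9.8*p^2 + 25.84*p + 8.832 = (p + 4.6)(p + 4.8)(p + 0.4). Poles: -0.4, -4.6, -4.8. All Re(p)<0: Yes (stable)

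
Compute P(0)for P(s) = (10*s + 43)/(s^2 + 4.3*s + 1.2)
DC gain = P(0) = num(0)/den(0) = 43/1.2 = 35.83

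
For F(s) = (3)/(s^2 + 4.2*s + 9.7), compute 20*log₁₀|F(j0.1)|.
Substitute s = j*0.1: F(j0.1) = 0.309017 - 0.0133939j.
|F(j0.1)| = sqrt(Re² + Im²) = 0.3093.
20*log₁₀(0.3093) = -10.19 dB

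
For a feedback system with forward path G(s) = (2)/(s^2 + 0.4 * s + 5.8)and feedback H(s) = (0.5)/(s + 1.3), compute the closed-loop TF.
Closed-loop T = G/(1+GH).
Numerator: G_num * H_den = 2*s + 2.6.
Denominator: G_den * H_den + G_num * H_num = (s^3 + 1.7*s^2 + 6.32*s + 7.54) + (1) = s^3 + 1.7*s^2 + 6.32*s + 8.54.
T(s) = (2*s + 2.6)/(s^3 + 1.7*s^2 + 6.32*s + 8.54)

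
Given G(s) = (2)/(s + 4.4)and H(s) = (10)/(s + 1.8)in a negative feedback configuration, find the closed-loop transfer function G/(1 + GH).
Closed-loop T = G/(1+GH).
Numerator: G_num * H_den = 2*s + 3.6.
Denominator: G_den * H_den + G_num * H_num = (s^2 + 6.2*s + 7.92) + (20) = s^2 + 6.2*s + 27.92.
T(s) = (2*s + 3.6)/(s^2 + 6.2*s + 27.92)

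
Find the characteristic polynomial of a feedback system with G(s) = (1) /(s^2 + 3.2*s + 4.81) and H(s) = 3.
Characteristic poly = G_den * H_den + G_num * H_num = (s^2 + 3.2*s + 4.81) + (3) = s^2 + 3.2*s + 7.81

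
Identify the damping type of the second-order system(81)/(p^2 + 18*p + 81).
Standard form: ωn²/(p²+2ζωn·p+ωn²) gives ωn=9, ζ=1.
Critically damped (ζ = 1)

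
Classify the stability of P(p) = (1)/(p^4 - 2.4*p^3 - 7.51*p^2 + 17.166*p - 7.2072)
Denominator: p^4 - 2.4*p^3 - 7.51*p^2 + 17.166*p - 7.2072 = (p - 0.6)(p + 2.8)(p - 3.3)(p - 1.3). Poles: -2.8, 0.6, 1.3, 3.3. Unstable (3 pole(s) in RHP)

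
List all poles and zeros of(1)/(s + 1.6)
Set denominator = 0: s + 1.6 = 0 → Poles: -1.6
Numerator is a nonzero constant (1) → Zeros: none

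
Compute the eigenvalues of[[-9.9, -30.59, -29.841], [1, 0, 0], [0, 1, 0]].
Eigenvalues solve det(λI - A) = 0.
Characteristic polynomial: λ^3 + 9.9*λ^2 + 30.59*λ + 29.841 = 0.
Factor: (λ + 4.9)(λ + 2.9)(λ + 2.1) = 0.
Roots: -2.1, -2.9, -4.9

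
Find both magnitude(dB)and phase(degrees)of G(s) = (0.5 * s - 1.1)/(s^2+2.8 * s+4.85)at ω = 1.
Substitute s = j*1: G(j1) = -0.125097 + 0.220849j.
|G| = 20*log₁₀(sqrt(Re²+Im²)) = -11.91 dB.
∠G = atan2(Im, Re) = 119.53°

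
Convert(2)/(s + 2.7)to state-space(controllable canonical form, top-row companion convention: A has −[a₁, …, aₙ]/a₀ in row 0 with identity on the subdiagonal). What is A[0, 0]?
Reachable canonical form for den = s + 2.7: top row of A = -[a₁,a₂,...,aₙ]/a₀, ones on the subdiagonal, zeros elsewhere.
A = [[-2.7]].
A[0,0] = -2.7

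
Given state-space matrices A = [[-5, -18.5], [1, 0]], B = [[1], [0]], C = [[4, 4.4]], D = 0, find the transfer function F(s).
F(s) = C(sI - A)⁻¹B + D.
Characteristic polynomial det(sI - A) = s^2 + 5*s + 18.5.
Numerator from C·adj(sI-A)·B + D·det(sI-A) = 4*s + 4.4.
F(s) = (4*s + 4.4)/(s^2 + 5*s + 18.5)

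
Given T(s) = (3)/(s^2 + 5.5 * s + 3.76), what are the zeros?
Numerator is a nonzero constant (3) → Zeros: none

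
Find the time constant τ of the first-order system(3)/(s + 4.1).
First-order system: τ = -1/pole. Pole = -4.1. τ = -1/(-4.1) = 0.2439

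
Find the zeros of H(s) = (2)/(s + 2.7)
Numerator is a nonzero constant (2) → Zeros: none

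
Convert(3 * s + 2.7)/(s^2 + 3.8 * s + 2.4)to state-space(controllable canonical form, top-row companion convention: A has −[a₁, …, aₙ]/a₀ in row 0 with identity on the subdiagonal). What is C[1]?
Reachable canonical form: C = numerator coefficients (right-aligned, zero-padded to length n).
num = 3*s + 2.7, C = [[3, 2.7]].
C[1] = 2.7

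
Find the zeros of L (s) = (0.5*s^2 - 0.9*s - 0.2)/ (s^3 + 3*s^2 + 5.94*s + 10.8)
Set numerator = 0: 0.5*s^2 - 0.9*s - 0.2 = 0.5*(s - 2)(s + 0.2) = 0 → Zeros: -0.2, 2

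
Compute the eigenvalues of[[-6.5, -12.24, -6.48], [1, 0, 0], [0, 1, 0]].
Eigenvalues solve det(λI - A) = 0.
Characteristic polynomial: λ^3 + 6.5*λ^2 + 12.24*λ + 6.48 = 0.
Factor: (λ + 3.6)(λ + 2)(λ + 0.9) = 0.
Roots: -0.9, -2, -3.6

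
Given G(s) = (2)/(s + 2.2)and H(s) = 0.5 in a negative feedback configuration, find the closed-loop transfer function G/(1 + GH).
Closed-loop T = G/(1+GH).
Numerator: G_num * H_den = 2.
Denominator: G_den * H_den + G_num * H_num = (s + 2.2) + (1) = s + 3.2.
T(s) = (2)/(s + 3.2)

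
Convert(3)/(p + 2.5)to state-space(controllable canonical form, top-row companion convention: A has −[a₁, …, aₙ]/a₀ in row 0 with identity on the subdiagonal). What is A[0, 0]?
Reachable canonical form for den = p + 2.5: top row of A = -[a₁,a₂,...,aₙ]/a₀, ones on the subdiagonal, zeros elsewhere.
A = [[-2.5]].
A[0,0] = -2.5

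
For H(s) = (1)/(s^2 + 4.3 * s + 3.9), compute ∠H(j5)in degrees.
Substitute s = j*5: H(j5) = -0.0232517 - 0.0236925j.
∠H(j5) = atan2(Im, Re) = atan2(-0.0236925, -0.0232517) = -134.46°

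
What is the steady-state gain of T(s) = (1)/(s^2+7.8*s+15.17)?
DC gain = T(0) = num(0)/den(0) = 1/15.17 = 0.06592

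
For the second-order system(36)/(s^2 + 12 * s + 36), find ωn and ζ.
Standard form: ωn²/(s²+2ζωn·s+ωn²).
const=36=ωn² → ωn=6, s coeff=12=2ζωn → ζ=1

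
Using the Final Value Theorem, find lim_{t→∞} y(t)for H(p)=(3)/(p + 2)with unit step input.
FVT: lim_{t→∞} y(t) = lim_{p→0} p*Y(p) where Y(p) = H(p)/p.
= lim_{p→0} H(p) = H(0) = num(0)/den(0) = 3/2 = 1.5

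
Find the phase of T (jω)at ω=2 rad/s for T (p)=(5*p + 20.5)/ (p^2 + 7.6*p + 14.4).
Substitute p = j*2: T(j2) = 1.07665 - 0.612028j.
∠T(j2) = atan2(Im, Re) = atan2(-0.612028, 1.07665) = -29.62°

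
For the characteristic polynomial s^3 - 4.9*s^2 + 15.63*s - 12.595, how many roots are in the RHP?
s^3 - 4.9*s^2 + 15.63*s - 12.595 = (s - 1.1)(s^2 - 3.8*s + 11.45). Poles: 1.1, 1.9 + 2.8j, 1.9 - 2.8j. RHP poles (Re>0): 3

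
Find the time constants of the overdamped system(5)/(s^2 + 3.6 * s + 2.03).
Overdamped: real poles at -0.7, -2.9. τ = -1/pole → τ₁ = 1.429, τ₂ = 0.3448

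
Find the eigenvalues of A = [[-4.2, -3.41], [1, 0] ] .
Eigenvalues solve det(λI - A) = 0.
Characteristic polynomial: λ^2 + 4.2*λ + 3.41 = 0.
Factor: (λ + 1.1)(λ + 3.1) = 0.
Roots: -1.1, -3.1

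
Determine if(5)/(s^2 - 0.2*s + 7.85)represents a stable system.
Denominator: s^2 - 0.2*s + 7.85. Poles: 0.1 + 2.8j, 0.1 - 2.8j. All Re(p)<0: No (unstable)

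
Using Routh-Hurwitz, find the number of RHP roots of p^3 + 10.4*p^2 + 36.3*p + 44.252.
Routh array:
p^3: [1, 36.3]; p^2: [10.4, 44.252]; p^1: [32.045]; p^0: [44.252]
First column: [1, 10.4, 32.045, 44.252]. Sign changes = RHP roots = 0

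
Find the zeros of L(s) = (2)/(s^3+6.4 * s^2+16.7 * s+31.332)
Numerator is a nonzero constant (2) → Zeros: none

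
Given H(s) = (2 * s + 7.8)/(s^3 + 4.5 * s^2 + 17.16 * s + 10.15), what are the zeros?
Set numerator = 0: 2*s + 7.8 = 0 → Zeros: -3.9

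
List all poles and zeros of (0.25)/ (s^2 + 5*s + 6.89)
Set denominator = 0: s^2 + 5*s + 6.89 = 0 → Poles: -2.5 + 0.8j, -2.5 - 0.8j
Numerator is a nonzero constant (0.25) → Zeros: none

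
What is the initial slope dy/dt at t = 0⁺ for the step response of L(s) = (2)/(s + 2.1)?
IVT: y'(0⁺) = lim_{s→∞} s²·Y(s) = lim_{s→∞} s·L(s).
deg(num) = 0, deg(den) = 1, relative degree = 1, so s·L(s) → (leading num)/(leading den) = 2/1 = 2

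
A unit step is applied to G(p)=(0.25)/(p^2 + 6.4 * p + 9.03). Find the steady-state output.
FVT: lim_{t→∞} y(t) = lim_{p→0} p*Y(p) where Y(p) = G(p)/p.
= lim_{p→0} G(p) = G(0) = num(0)/den(0) = 0.25/9.03 = 0.02769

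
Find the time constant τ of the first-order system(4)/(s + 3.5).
First-order system: τ = -1/pole. Pole = -3.5. τ = -1/(-3.5) = 0.2857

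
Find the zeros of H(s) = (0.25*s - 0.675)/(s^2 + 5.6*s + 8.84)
Set numerator = 0: 0.25*s - 0.675 = 0 → Zeros: 2.7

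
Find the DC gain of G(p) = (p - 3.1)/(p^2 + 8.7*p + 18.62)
DC gain = G(0) = num(0)/den(0) = -3.1/18.62 = -0.1665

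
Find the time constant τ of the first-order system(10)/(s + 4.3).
First-order system: τ = -1/pole. Pole = -4.3. τ = -1/(-4.3) = 0.2326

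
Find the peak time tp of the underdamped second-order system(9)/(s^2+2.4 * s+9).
Standard form: ωn²/(s²+2ζωn·s+ωn²) → ωn = 3, ζ = 0.4.
ωd = ωn·√(1-ζ²) = 3·√(1-0.4²) = 2.75.
tp = π/ωd = π/2.75 = 1.143 s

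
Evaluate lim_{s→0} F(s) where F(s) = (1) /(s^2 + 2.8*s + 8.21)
DC gain = F(0) = num(0)/den(0) = 1/8.21 = 0.1218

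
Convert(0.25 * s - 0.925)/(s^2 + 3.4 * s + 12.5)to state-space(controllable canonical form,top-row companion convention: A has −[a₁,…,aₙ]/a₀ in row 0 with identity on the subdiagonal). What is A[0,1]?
Reachable canonical form for den = s^2 + 3.4*s + 12.5: top row of A = -[a₁,a₂,...,aₙ]/a₀, ones on the subdiagonal, zeros elsewhere.
A = [[-3.4, -12.5], [1, 0]].
A[0,1] = -12.5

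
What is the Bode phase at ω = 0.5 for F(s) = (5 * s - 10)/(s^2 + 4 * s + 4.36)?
Substitute s = j*0.5: F(j0.5) = -1.72793 + 1.44911j.
∠F(j0.5) = atan2(Im, Re) = atan2(1.44911, -1.72793) = 140.02°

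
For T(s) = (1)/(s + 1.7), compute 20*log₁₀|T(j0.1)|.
Substitute s = j*0.1: T(j0.1) = 0.586207 - 0.0344828j.
|T(j0.1)| = sqrt(Re² + Im²) = 0.5872.
20*log₁₀(0.5872) = -4.62 dB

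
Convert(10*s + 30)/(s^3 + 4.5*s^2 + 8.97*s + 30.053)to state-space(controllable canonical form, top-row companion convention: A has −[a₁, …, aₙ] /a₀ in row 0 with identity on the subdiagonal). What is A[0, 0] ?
Reachable canonical form for den = s^3 + 4.5*s^2 + 8.97*s + 30.053: top row of A = -[a₁,a₂,...,aₙ]/a₀, ones on the subdiagonal, zeros elsewhere.
A = [[-4.5, -8.97, -30.053], [1, 0, 0], [0, 1, 0]].
A[0,0] = -4.5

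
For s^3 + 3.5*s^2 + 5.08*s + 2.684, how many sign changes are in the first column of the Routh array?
Routh array:
s^3: [1, 5.08]; s^2: [3.5, 2.684]; s^1: [4.31314]; s^0: [2.684]
First column: [1, 3.5, 4.31314, 2.684]. Sign changes = 0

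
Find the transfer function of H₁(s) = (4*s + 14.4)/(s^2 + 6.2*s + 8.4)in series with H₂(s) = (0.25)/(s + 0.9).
Series: H = H₁ · H₂ = (n₁·n₂)/(d₁·d₂).
Num: n₁·n₂ = s + 3.6. Den: d₁·d₂ = s^3 + 7.1*s^2 + 13.98*s + 7.56.
H(s) = (s + 3.6)/(s^3 + 7.1*s^2 + 13.98*s + 7.56)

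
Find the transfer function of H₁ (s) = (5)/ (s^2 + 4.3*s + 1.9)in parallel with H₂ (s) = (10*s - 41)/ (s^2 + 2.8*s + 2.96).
Parallel: H = H₁ + H₂ = (n₁·d₂ + n₂·d₁)/(d₁·d₂).
n₁·d₂ = 5*s^2 + 14*s + 14.8. n₂·d₁ = 10*s^3 + 2*s^2 - 157.3*s - 77.9. Sum = 10*s^3 + 7*s^2 - 143.3*s - 63.1. d₁·d₂ = s^4 + 7.1*s^3 + 16.9*s^2 + 18.048*s + 5.624.
H(s) = (10*s^3 + 7*s^2 - 143.3*s - 63.1)/(s^4 + 7.1*s^3 + 16.9*s^2 + 18.048*s + 5.624)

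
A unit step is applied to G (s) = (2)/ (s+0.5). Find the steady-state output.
FVT: lim_{t→∞} y(t) = lim_{s→0} s*Y(s) where Y(s) = G(s)/s.
= lim_{s→0} G(s) = G(0) = num(0)/den(0) = 2/0.5 = 4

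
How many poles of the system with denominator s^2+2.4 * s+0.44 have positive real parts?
s^2 + 2.4*s + 0.44 = (s + 0.2)(s + 2.2). Poles: -0.2, -2.2. RHP poles (Re>0): 0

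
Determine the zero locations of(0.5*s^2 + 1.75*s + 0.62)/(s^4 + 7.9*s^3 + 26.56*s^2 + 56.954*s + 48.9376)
Set numerator = 0: 0.5*s^2 + 1.75*s + 0.62 = 0.5*(s + 0.4)(s + 3.1) = 0 → Zeros: -0.4, -3.1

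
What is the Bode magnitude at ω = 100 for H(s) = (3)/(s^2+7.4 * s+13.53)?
Substitute s = j*100: H(j100) = -0.000298766 - 2.21386e-05j.
|H(j100)| = sqrt(Re² + Im²) = 0.0002996.
20*log₁₀(0.0002996) = -70.47 dB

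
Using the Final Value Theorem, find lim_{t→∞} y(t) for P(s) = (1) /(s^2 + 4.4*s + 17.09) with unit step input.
FVT: lim_{t→∞} y(t) = lim_{s→0} s*Y(s) where Y(s) = P(s)/s.
= lim_{s→0} P(s) = P(0) = num(0)/den(0) = 1/17.09 = 0.05851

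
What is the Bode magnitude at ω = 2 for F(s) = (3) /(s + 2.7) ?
Substitute s = j*2: F(j2) = 0.717449 - 0.531444j.
|F(j2)| = sqrt(Re² + Im²) = 0.8928.
20*log₁₀(0.8928) = -0.98 dB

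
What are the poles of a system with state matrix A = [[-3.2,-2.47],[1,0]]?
Eigenvalues solve det(λI - A) = 0.
Characteristic polynomial: λ^2 + 3.2*λ + 2.47 = 0.
Factor: (λ + 1.3)(λ + 1.9) = 0.
Roots: -1.3, -1.9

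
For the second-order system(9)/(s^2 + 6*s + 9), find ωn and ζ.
Standard form: ωn²/(s²+2ζωn·s+ωn²).
const=9=ωn² → ωn=3, s coeff=6=2ζωn → ζ=1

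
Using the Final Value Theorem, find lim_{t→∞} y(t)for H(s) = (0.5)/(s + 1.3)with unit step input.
FVT: lim_{t→∞} y(t) = lim_{s→0} s*Y(s) where Y(s) = H(s)/s.
= lim_{s→0} H(s) = H(0) = num(0)/den(0) = 0.5/1.3 = 0.3846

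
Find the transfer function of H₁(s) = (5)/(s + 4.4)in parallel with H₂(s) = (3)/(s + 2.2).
Parallel: H = H₁ + H₂ = (n₁·d₂ + n₂·d₁)/(d₁·d₂).
n₁·d₂ = 5*s + 11. n₂·d₁ = 3*s + 13.2. Sum = 8*s + 24.2. d₁·d₂ = s^2 + 6.6*s + 9.68.
H(s) = (8*s + 24.2)/(s^2 + 6.6*s + 9.68)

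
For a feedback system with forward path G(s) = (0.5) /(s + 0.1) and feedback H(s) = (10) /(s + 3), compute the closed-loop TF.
Closed-loop T = G/(1+GH).
Numerator: G_num * H_den = 0.5*s + 1.5.
Denominator: G_den * H_den + G_num * H_num = (s^2 + 3.1*s + 0.3) + (5) = s^2 + 3.1*s + 5.3.
T(s) = (0.5*s + 1.5)/(s^2 + 3.1*s + 5.3)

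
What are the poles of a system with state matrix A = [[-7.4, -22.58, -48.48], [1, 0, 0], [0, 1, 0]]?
Eigenvalues solve det(λI - A) = 0.
Characteristic polynomial: λ^3 + 7.4*λ^2 + 22.58*λ + 48.48 = 0.
Factor: (λ + 4.8)(λ^2 + 2.6*λ + 10.1) = 0.
Roots: -1.3 + 2.9j, -1.3 - 2.9j, -4.8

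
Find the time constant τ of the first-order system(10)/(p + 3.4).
First-order system: τ = -1/pole. Pole = -3.4. τ = -1/(-3.4) = 0.2941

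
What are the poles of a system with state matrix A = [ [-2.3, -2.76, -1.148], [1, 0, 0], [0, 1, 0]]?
Eigenvalues solve det(λI - A) = 0.
Characteristic polynomial: λ^3 + 2.3*λ^2 + 2.76*λ + 1.148 = 0.
Factor: (λ + 0.7)(λ^2 + 1.6*λ + 1.64) = 0.
Roots: -0.7, -0.8 + 1j, -0.8 - 1j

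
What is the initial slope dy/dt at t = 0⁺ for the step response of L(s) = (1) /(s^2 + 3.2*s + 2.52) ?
IVT: y'(0⁺) = lim_{s→∞} s²·Y(s) = lim_{s→∞} s·L(s).
deg(num) = 0, deg(den) = 2, relative degree = 2 ≥ 2, so s·L(s) → 0. Initial slope = 0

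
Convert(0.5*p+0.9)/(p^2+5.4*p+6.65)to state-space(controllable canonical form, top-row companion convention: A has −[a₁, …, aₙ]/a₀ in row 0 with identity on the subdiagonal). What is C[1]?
Reachable canonical form: C = numerator coefficients (right-aligned, zero-padded to length n).
num = 0.5*p + 0.9, C = [[0.5, 0.9]].
C[1] = 0.9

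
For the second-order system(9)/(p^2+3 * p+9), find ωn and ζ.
Standard form: ωn²/(p²+2ζωn·p+ωn²).
const=9=ωn² → ωn=3, p coeff=3=2ζωn → ζ=0.5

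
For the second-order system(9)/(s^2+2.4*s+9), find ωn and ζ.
Standard form: ωn²/(s²+2ζωn·s+ωn²).
const=9=ωn² → ωn=3, s coeff=2.4=2ζωn → ζ=0.4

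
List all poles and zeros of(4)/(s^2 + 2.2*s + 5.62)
Set denominator = 0: s^2 + 2.2*s + 5.62 = 0 → Poles: -1.1 + 2.1j, -1.1 - 2.1j
Numerator is a nonzero constant (4) → Zeros: none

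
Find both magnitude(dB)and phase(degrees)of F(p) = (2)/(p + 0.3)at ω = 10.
Substitute p = j*10: F(j10) = 0.0059946 - 0.19982j.
|F| = 20*log₁₀(sqrt(Re²+Im²)) = -13.98 dB.
∠F = atan2(Im, Re) = -88.28°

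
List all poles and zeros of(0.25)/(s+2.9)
Set denominator = 0: s + 2.9 = 0 → Poles: -2.9
Numerator is a nonzero constant (0.25) → Zeros: none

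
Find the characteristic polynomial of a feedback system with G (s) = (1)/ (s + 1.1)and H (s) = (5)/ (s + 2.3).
Characteristic poly = G_den * H_den + G_num * H_num = (s^2 + 3.4*s + 2.53) + (5) = s^2 + 3.4*s + 7.53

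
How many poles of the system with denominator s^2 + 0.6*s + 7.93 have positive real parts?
Poles: -0.3 + 2.8j, -0.3 - 2.8j. RHP poles (Re>0): 0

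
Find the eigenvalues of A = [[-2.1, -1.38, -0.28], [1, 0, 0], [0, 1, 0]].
Eigenvalues solve det(λI - A) = 0.
Characteristic polynomial: λ^3 + 2.1*λ^2 + 1.38*λ + 0.28 = 0.
Factor: (λ + 0.4)(λ + 0.7)(λ + 1) = 0.
Roots: -0.4, -0.7, -1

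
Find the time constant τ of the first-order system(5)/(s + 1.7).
First-order system: τ = -1/pole. Pole = -1.7. τ = -1/(-1.7) = 0.5882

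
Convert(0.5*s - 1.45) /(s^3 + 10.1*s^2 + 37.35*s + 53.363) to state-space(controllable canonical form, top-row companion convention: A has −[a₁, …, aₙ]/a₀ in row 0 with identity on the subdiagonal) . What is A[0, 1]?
Reachable canonical form for den = s^3 + 10.1*s^2 + 37.35*s + 53.363: top row of A = -[a₁,a₂,...,aₙ]/a₀, ones on the subdiagonal, zeros elsewhere.
A = [[-10.1, -37.35, -53.363], [1, 0, 0], [0, 1, 0]].
A[0,1] = -37.35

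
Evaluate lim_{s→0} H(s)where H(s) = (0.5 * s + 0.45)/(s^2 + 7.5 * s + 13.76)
DC gain = H(0) = num(0)/den(0) = 0.45/13.76 = 0.0327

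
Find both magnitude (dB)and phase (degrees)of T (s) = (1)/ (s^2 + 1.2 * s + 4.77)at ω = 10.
Substitute s = j*10: T(j10) = -0.0103368 - 0.00130254j.
|T| = 20*log₁₀(sqrt(Re²+Im²)) = -39.64 dB.
∠T = atan2(Im, Re) = -172.82°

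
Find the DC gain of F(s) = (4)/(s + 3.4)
DC gain = F(0) = num(0)/den(0) = 4/3.4 = 1.176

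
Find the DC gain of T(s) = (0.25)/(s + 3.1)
DC gain = T(0) = num(0)/den(0) = 0.25/3.1 = 0.08065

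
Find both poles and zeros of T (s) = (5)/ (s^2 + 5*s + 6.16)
Set denominator = 0: s^2 + 5*s + 6.16 = (s + 2.8)(s + 2.2) = 0 → Poles: -2.2, -2.8
Numerator is a nonzero constant (5) → Zeros: none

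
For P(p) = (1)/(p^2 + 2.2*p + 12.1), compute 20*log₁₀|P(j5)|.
Substitute p = j*5: P(j5) = -0.0448836 - 0.0382729j.
|P(j5)| = sqrt(Re² + Im²) = 0.05899.
20*log₁₀(0.05899) = -24.59 dB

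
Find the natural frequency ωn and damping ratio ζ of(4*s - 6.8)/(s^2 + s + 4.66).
Underdamped: complex pole -0.5 + 2.1j. ωn = |pole| = 2.159, ζ = -Re(pole)/ωn = 0.2316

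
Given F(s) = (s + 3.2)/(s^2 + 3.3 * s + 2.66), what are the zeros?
Set numerator = 0: s + 3.2 = 0 → Zeros: -3.2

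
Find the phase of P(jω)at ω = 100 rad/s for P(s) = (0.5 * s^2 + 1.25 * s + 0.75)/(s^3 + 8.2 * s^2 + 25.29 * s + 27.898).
Substitute s = j*100: P(j100) = 0.00028464 - 0.00498853j.
∠P(j100) = atan2(Im, Re) = atan2(-0.00498853, 0.00028464) = -86.73°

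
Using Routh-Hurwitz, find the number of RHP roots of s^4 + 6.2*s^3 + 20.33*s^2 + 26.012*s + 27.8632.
Routh array:
s^4: [1, 20.33, 27.8632]; s^3: [6.2, 26.012]; s^2: [16.1345, 27.8632]; s^1: [15.305]; s^0: [27.8632]
First column: [1, 6.2, 16.1345, 15.305, 27.8632]. Sign changes = RHP roots = 0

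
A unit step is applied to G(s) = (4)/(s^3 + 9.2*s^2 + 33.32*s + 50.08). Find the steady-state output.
FVT: lim_{t→∞} y(t) = lim_{s→0} s*Y(s) where Y(s) = G(s)/s.
= lim_{s→0} G(s) = G(0) = num(0)/den(0) = 4/50.08 = 0.07987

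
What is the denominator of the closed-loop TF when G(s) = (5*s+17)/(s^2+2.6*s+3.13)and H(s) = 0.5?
Characteristic poly = G_den * H_den + G_num * H_num = (s^2 + 2.6*s + 3.13) + (2.5*s + 8.5) = s^2 + 5.1*s + 11.63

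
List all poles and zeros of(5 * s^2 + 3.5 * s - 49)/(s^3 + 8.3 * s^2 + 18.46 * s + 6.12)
Set denominator = 0: s^3 + 8.3*s^2 + 18.46*s + 6.12 = (s + 4.5)(s + 0.4)(s + 3.4) = 0 → Poles: -0.4, -3.4, -4.5
Set numerator = 0: 5*s^2 + 3.5*s - 49 = 5*(s + 3.5)(s - 2.8) = 0 → Zeros: -3.5, 2.8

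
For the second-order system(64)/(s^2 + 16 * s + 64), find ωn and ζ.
Standard form: ωn²/(s²+2ζωn·s+ωn²).
const=64=ωn² → ωn=8, s coeff=16=2ζωn → ζ=1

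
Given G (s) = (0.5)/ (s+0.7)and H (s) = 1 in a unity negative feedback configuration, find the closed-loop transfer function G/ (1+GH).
Closed-loop T = G/(1+GH).
Numerator: G_num * H_den = 0.5.
Denominator: G_den * H_den + G_num * H_num = (s + 0.7) + (0.5) = s + 1.2.
T(s) = (0.5)/(s + 1.2)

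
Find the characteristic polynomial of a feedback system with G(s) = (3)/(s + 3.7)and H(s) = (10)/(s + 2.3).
Characteristic poly = G_den * H_den + G_num * H_num = (s^2 + 6*s + 8.51) + (30) = s^2 + 6*s + 38.51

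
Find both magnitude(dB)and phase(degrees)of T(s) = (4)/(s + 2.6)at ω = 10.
Substitute s = j*10: T(j10) = 0.0974148 - 0.374672j.
|T| = 20*log₁₀(sqrt(Re²+Im²)) = -8.24 dB.
∠T = atan2(Im, Re) = -75.43°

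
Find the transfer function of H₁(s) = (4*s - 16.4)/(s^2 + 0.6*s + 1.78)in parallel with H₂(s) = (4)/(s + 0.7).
Parallel: H = H₁ + H₂ = (n₁·d₂ + n₂·d₁)/(d₁·d₂).
n₁·d₂ = 4*s^2 - 13.6*s - 11.48. n₂·d₁ = 4*s^2 + 2.4*s + 7.12. Sum = 8*s^2 - 11.2*s - 4.36. d₁·d₂ = s^3 + 1.3*s^2 + 2.2*s + 1.246.
H(s) = (8*s^2 - 11.2*s - 4.36)/(s^3 + 1.3*s^2 + 2.2*s + 1.246)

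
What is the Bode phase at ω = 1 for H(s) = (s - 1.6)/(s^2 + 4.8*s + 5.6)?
Substitute s = j*1: H(j1) = -0.0579186 + 0.277828j.
∠H(j1) = atan2(Im, Re) = atan2(0.277828, -0.0579186) = 101.78°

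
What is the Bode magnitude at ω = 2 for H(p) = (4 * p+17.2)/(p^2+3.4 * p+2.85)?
Substitute p = j*2: H(j2) = 0.727884 - 2.65251j.
|H(j2)| = sqrt(Re² + Im²) = 2.751.
20*log₁₀(2.751) = 8.79 dB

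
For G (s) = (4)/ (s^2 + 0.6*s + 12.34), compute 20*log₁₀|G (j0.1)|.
Substitute s = j*0.1: G(j0.1) = 0.324404 - 0.00157861j.
|G(j0.1)| = sqrt(Re² + Im²) = 0.3244.
20*log₁₀(0.3244) = -9.78 dB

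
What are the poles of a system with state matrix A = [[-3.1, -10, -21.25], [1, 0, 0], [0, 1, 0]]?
Eigenvalues solve det(λI - A) = 0.
Characteristic polynomial: λ^3 + 3.1*λ^2 + 10*λ + 21.25 = 0.
Factor: (λ + 2.5)(λ^2 + 0.6*λ + 8.5) = 0.
Roots: -0.3 + 2.9j, -0.3 - 2.9j, -2.5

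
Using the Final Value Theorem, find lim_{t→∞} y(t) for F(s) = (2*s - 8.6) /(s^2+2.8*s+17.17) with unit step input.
FVT: lim_{t→∞} y(t) = lim_{s→0} s*Y(s) where Y(s) = F(s)/s.
= lim_{s→0} F(s) = F(0) = num(0)/den(0) = -8.6/17.17 = -0.5009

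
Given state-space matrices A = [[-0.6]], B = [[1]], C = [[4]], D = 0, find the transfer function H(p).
H(p) = C(pI - A)⁻¹B + D.
Characteristic polynomial det(pI - A) = p + 0.6.
Numerator from C·adj(pI-A)·B + D·det(pI-A) = 4.
H(p) = (4)/(p + 0.6)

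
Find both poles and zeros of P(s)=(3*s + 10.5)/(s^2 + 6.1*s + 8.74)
Set denominator = 0: s^2 + 6.1*s + 8.74 = (s + 3.8)(s + 2.3) = 0 → Poles: -2.3, -3.8
Set numerator = 0: 3*s + 10.5 = 0 → Zeros: -3.5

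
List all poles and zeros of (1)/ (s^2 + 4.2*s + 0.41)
Set denominator = 0: s^2 + 4.2*s + 0.41 = (s + 4.1)(s + 0.1) = 0 → Poles: -0.1, -4.1
Numerator is a nonzero constant (1) → Zeros: none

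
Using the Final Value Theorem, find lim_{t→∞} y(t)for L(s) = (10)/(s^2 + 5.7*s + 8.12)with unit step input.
FVT: lim_{t→∞} y(t) = lim_{s→0} s*Y(s) where Y(s) = L(s)/s.
= lim_{s→0} L(s) = L(0) = num(0)/den(0) = 10/8.12 = 1.232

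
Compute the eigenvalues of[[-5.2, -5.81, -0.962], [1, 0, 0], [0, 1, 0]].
Eigenvalues solve det(λI - A) = 0.
Characteristic polynomial: λ^3 + 5.2*λ^2 + 5.81*λ + 0.962 = 0.
Factor: (λ + 3.7)(λ + 0.2)(λ + 1.3) = 0.
Roots: -0.2, -1.3, -3.7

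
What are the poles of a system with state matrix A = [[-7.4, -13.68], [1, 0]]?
Eigenvalues solve det(λI - A) = 0.
Characteristic polynomial: λ^2 + 7.4*λ + 13.68 = 0.
Factor: (λ + 3.8)(λ + 3.6) = 0.
Roots: -3.6, -3.8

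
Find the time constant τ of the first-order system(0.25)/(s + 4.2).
First-order system: τ = -1/pole. Pole = -4.2. τ = -1/(-4.2) = 0.2381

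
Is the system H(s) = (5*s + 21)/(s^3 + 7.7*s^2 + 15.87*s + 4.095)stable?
Denominator: s^3 + 7.7*s^2 + 15.87*s + 4.095 = (s + 0.3)(s + 3.5)(s + 3.9). Poles: -0.3, -3.5, -3.9. All Re(p)<0: Yes (stable)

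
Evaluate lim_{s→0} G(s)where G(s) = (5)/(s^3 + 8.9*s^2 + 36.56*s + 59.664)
DC gain = G(0) = num(0)/den(0) = 5/59.664 = 0.0838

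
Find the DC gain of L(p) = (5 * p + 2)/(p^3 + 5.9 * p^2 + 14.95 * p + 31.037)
DC gain = L(0) = num(0)/den(0) = 2/31.037 = 0.06444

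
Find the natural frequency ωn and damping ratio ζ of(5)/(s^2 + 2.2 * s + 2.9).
Underdamped: complex pole -1.1 + 1.3j. ωn = |pole| = 1.703, ζ = -Re(pole)/ωn = 0.6459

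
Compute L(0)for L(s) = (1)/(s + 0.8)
DC gain = L(0) = num(0)/den(0) = 1/0.8 = 1.25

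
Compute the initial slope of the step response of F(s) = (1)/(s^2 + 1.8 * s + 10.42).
IVT: y'(0⁺) = lim_{s→∞} s²·Y(s) = lim_{s→∞} s·F(s).
deg(num) = 0, deg(den) = 2, relative degree = 2 ≥ 2, so s·F(s) → 0. Initial slope = 0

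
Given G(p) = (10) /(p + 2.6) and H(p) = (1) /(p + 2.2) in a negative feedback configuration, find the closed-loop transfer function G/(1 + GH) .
Closed-loop T = G/(1+GH).
Numerator: G_num * H_den = 10*p + 22.
Denominator: G_den * H_den + G_num * H_num = (p^2 + 4.8*p + 5.72) + (10) = p^2 + 4.8*p + 15.72.
T(p) = (10*p + 22)/(p^2 + 4.8*p + 15.72)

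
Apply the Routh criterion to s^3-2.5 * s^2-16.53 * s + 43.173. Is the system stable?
Routh array:
s^3: [1, -16.53]; s^2: [-2.5, 43.173]; s^1: [0.7392]; s^0: [43.173]
First column: [1, -2.5, 0.7392, 43.173]. Sign changes = 2.
No, unstable (2 RHP root(s))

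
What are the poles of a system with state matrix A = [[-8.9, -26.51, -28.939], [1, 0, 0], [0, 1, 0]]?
Eigenvalues solve det(λI - A) = 0.
Characteristic polynomial: λ^3 + 8.9*λ^2 + 26.51*λ + 28.939 = 0.
Factor: (λ + 4.3)(λ^2 + 4.6*λ + 6.73) = 0.
Roots: -2.3 + 1.2j, -2.3 - 1.2j, -4.3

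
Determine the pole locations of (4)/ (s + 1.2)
Set denominator = 0: s + 1.2 = 0 → Poles: -1.2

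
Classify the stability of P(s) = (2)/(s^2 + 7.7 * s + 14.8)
Denominator: s^2 + 7.7*s + 14.8 = (s + 4)(s + 3.7). Poles: -3.7, -4. Stable (all poles in LHP)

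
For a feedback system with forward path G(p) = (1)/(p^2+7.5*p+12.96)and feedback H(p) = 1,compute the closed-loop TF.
Closed-loop T = G/(1+GH).
Numerator: G_num * H_den = 1.
Denominator: G_den * H_den + G_num * H_num = (p^2 + 7.5*p + 12.96) + (1) = p^2 + 7.5*p + 13.96.
T(p) = (1)/(p^2 + 7.5*p + 13.96)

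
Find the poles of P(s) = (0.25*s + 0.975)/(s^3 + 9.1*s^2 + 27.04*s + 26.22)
Set denominator = 0: s^3 + 9.1*s^2 + 27.04*s + 26.22 = (s + 3.8)(s + 2.3)(s + 3) = 0 → Poles: -2.3, -3, -3.8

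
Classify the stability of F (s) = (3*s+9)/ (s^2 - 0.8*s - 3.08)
Denominator: s^2 - 0.8*s - 3.08 = (s - 2.2)(s + 1.4). Poles: -1.4, 2.2. Unstable (1 pole(s) in RHP)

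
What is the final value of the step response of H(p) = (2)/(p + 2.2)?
FVT: lim_{t→∞} y(t) = lim_{p→0} p*Y(p) where Y(p) = H(p)/p.
= lim_{p→0} H(p) = H(0) = num(0)/den(0) = 2/2.2 = 0.9091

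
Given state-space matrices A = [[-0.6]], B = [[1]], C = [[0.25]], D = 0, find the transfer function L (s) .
L(s) = C(sI - A)⁻¹B + D.
Characteristic polynomial det(sI - A) = s + 0.6.
Numerator from C·adj(sI-A)·B + D·det(sI-A) = 0.25.
L(s) = (0.25)/(s + 0.6)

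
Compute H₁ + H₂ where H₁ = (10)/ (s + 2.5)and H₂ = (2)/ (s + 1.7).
Parallel: H = H₁ + H₂ = (n₁·d₂ + n₂·d₁)/(d₁·d₂).
n₁·d₂ = 10*s + 17. n₂·d₁ = 2*s + 5. Sum = 12*s + 22. d₁·d₂ = s^2 + 4.2*s + 4.25.
H(s) = (12*s + 22)/(s^2 + 4.2*s + 4.25)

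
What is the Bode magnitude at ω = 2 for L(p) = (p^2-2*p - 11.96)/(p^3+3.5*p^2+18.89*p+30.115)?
Substitute p = j*2: L(j2) = -0.328218 + 0.35832j.
|L(j2)| = sqrt(Re² + Im²) = 0.4859.
20*log₁₀(0.4859) = -6.27 dB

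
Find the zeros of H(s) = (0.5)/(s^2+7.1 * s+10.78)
Numerator is a nonzero constant (0.5) → Zeros: none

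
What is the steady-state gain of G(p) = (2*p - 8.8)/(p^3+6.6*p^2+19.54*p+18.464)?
DC gain = G(0) = num(0)/den(0) = -8.8/18.464 = -0.4766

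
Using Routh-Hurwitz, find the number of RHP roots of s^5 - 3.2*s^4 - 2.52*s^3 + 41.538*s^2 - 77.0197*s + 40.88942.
Routh array:
s^5: [1, -2.52, -77.0197]; s^4: [-3.2, 41.538, 40.88942]; s^3: [10.4606, -64.2418]; s^2: [21.8859, 40.88942]; s^1: [-83.7854]; s^0: [40.88942]
First column: [1, -3.2, 10.4606, 21.8859, -83.7854, 40.88942]. Sign changes = RHP roots = 4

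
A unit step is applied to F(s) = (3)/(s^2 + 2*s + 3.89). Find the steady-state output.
FVT: lim_{t→∞} y(t) = lim_{s→0} s*Y(s) where Y(s) = F(s)/s.
= lim_{s→0} F(s) = F(0) = num(0)/den(0) = 3/3.89 = 0.7712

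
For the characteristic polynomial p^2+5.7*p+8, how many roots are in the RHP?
p^2 + 5.7*p + 8 = (p + 3.2)(p + 2.5). Poles: -2.5, -3.2. RHP poles (Re>0): 0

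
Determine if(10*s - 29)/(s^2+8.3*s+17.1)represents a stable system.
Denominator: s^2 + 8.3*s + 17.1 = (s + 4.5)(s + 3.8). Poles: -3.8, -4.5. All Re(p)<0: Yes (stable)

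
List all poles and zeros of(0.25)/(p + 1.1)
Set denominator = 0: p + 1.1 = 0 → Poles: -1.1
Numerator is a nonzero constant (0.25) → Zeros: none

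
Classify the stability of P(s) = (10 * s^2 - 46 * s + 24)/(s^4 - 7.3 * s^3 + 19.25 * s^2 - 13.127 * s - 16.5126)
Denominator: s^4 - 7.3*s^3 + 19.25*s^2 - 13.127*s - 16.5126 = (s - 2.9)(s + 0.6)(s^2 - 5*s + 9.49). Poles: -0.6, 2.5 + 1.8j, 2.5 - 1.8j, 2.9. Unstable (3 pole(s) in RHP)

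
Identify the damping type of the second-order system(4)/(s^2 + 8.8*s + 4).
Standard form: ωn²/(s²+2ζωn·s+ωn²) gives ωn=2, ζ=2.2.
Overdamped (ζ = 2.2 > 1)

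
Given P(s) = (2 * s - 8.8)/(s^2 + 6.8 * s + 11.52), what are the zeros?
Set numerator = 0: 2*s - 8.8 = 0 → Zeros: 4.4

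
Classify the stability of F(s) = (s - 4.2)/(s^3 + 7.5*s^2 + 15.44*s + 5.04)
Denominator: s^3 + 7.5*s^2 + 15.44*s + 5.04 = (s + 3.5)(s + 3.6)(s + 0.4). Poles: -0.4, -3.5, -3.6. Stable (all poles in LHP)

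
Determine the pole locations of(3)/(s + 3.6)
Set denominator = 0: s + 3.6 = 0 → Poles: -3.6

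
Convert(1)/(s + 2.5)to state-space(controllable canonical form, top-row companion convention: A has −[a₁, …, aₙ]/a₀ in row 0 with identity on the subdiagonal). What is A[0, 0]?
Reachable canonical form for den = s + 2.5: top row of A = -[a₁,a₂,...,aₙ]/a₀, ones on the subdiagonal, zeros elsewhere.
A = [[-2.5]].
A[0,0] = -2.5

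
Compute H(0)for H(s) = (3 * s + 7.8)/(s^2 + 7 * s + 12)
DC gain = H(0) = num(0)/den(0) = 7.8/12 = 0.65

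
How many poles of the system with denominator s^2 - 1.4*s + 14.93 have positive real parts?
Poles: 0.7 + 3.8j, 0.7 - 3.8j. RHP poles (Re>0): 2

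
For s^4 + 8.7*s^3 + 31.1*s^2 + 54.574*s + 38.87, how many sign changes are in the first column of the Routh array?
Routh array:
s^4: [1, 31.1, 38.87]; s^3: [8.7, 54.574]; s^2: [24.8271, 38.87]; s^1: [40.9531]; s^0: [38.87]
First column: [1, 8.7, 24.8271, 40.9531, 38.87]. Sign changes = 0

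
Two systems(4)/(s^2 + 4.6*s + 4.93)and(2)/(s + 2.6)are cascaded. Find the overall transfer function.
Series: H = H₁ · H₂ = (n₁·n₂)/(d₁·d₂).
Num: n₁·n₂ = 8. Den: d₁·d₂ = s^3 + 7.2*s^2 + 16.89*s + 12.818.
H(s) = (8)/(s^3 + 7.2*s^2 + 16.89*s + 12.818)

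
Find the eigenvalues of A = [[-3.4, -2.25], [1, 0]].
Eigenvalues solve det(λI - A) = 0.
Characteristic polynomial: λ^2 + 3.4*λ + 2.25 = 0.
Factor: (λ + 2.5)(λ + 0.9) = 0.
Roots: -0.9, -2.5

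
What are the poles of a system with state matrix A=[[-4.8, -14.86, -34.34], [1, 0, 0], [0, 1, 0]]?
Eigenvalues solve det(λI - A) = 0.
Characteristic polynomial: λ^3 + 4.8*λ^2 + 14.86*λ + 34.34 = 0.
Factor: (λ + 3.4)(λ^2 + 1.4*λ + 10.1) = 0.
Roots: -0.7 + 3.1j, -0.7 - 3.1j, -3.4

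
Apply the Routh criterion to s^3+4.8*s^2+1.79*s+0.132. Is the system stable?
Routh array:
s^3: [1, 1.79]; s^2: [4.8, 0.132]; s^1: [1.7625]; s^0: [0.132]
First column: [1, 4.8, 1.7625, 0.132]. Sign changes = 0.
Yes, stable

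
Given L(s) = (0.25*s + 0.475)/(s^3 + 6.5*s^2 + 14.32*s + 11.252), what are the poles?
Set denominator = 0: s^3 + 6.5*s^2 + 14.32*s + 11.252 = (s + 2.9)(s^2 + 3.6*s + 3.88) = 0 → Poles: -1.8 + 0.8j, -1.8 - 0.8j, -2.9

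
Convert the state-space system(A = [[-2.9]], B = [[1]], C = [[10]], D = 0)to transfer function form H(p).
H(p) = C(pI - A)⁻¹B + D.
Characteristic polynomial det(pI - A) = p + 2.9.
Numerator from C·adj(pI-A)·B + D·det(pI-A) = 10.
H(p) = (10)/(p + 2.9)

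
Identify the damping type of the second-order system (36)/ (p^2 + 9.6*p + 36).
Standard form: ωn²/(p²+2ζωn·p+ωn²) gives ωn=6, ζ=0.8.
Underdamped (ζ = 0.8 < 1)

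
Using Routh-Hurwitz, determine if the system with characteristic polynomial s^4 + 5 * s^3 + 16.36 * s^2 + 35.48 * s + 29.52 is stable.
Routh array:
s^4: [1, 16.36, 29.52]; s^3: [5, 35.48]; s^2: [9.264, 29.52]; s^1: [19.5474]; s^0: [29.52]
First column: [1, 5, 9.264, 19.5474, 29.52]. Sign changes = 0.
Yes, stable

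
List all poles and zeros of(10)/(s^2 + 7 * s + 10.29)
Set denominator = 0: s^2 + 7*s + 10.29 = (s + 2.1)(s + 4.9) = 0 → Poles: -2.1, -4.9
Numerator is a nonzero constant (10) → Zeros: none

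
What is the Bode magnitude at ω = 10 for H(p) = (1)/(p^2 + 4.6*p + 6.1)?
Substitute p = j*10: H(j10) = -0.00858851 - 0.00420736j.
|H(j10)| = sqrt(Re² + Im²) = 0.009564.
20*log₁₀(0.009564) = -40.39 dB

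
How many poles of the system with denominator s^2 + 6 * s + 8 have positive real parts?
s^2 + 6*s + 8 = (s + 4)(s + 2). Poles: -2, -4. RHP poles (Re>0): 0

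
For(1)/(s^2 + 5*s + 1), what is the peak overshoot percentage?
Standard form: ωn²/(s²+2ζωn·s+ωn²) → ωn = 1, ζ = 2.5.
ζ ≥ 1, so the response is non-oscillatory: peak overshoot = 0%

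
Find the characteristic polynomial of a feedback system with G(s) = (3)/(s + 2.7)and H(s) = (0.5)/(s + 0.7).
Characteristic poly = G_den * H_den + G_num * H_num = (s^2 + 3.4*s + 1.89) + (1.5) = s^2 + 3.4*s + 3.39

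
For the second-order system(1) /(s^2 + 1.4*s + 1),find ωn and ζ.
Standard form: ωn²/(s²+2ζωn·s+ωn²).
const=1=ωn² → ωn=1, s coeff=1.4=2ζωn → ζ=0.7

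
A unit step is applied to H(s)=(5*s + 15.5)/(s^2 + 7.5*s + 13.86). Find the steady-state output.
FVT: lim_{t→∞} y(t) = lim_{s→0} s*Y(s) where Y(s) = H(s)/s.
= lim_{s→0} H(s) = H(0) = num(0)/den(0) = 15.5/13.86 = 1.118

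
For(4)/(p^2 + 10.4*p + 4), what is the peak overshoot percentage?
Standard form: ωn²/(p²+2ζωn·p+ωn²) → ωn = 2, ζ = 2.6.
ζ ≥ 1, so the response is non-oscillatory: peak overshoot = 0%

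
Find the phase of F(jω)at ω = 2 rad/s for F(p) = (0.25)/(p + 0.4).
Substitute p = j*2: F(j2) = 0.0240385 - 0.120192j.
∠F(j2) = atan2(Im, Re) = atan2(-0.120192, 0.0240385) = -78.69°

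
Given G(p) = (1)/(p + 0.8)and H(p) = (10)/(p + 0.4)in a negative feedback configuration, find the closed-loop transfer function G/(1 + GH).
Closed-loop T = G/(1+GH).
Numerator: G_num * H_den = p + 0.4.
Denominator: G_den * H_den + G_num * H_num = (p^2 + 1.2*p + 0.32) + (10) = p^2 + 1.2*p + 10.32.
T(p) = (p + 0.4)/(p^2 + 1.2*p + 10.32)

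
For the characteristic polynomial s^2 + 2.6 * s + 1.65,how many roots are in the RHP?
s^2 + 2.6*s + 1.65 = (s + 1.5)(s + 1.1). Poles: -1.1, -1.5. RHP poles (Re>0): 0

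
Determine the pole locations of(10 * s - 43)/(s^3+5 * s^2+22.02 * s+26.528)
Set denominator = 0: s^3 + 5*s^2 + 22.02*s + 26.528 = (s + 1.6)(s^2 + 3.4*s + 16.58) = 0 → Poles: -1.6, -1.7 + 3.7j, -1.7 - 3.7j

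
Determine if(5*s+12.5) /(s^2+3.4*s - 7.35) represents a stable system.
Denominator: s^2 + 3.4*s - 7.35 = (s - 1.5)(s + 4.9). Poles: -4.9, 1.5. All Re(p)<0: No (unstable)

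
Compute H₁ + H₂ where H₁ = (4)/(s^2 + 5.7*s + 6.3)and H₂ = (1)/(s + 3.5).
Parallel: H = H₁ + H₂ = (n₁·d₂ + n₂·d₁)/(d₁·d₂).
n₁·d₂ = 4*s + 14. n₂·d₁ = s^2 + 5.7*s + 6.3. Sum = s^2 + 9.7*s + 20.3. d₁·d₂ = s^3 + 9.2*s^2 + 26.25*s + 22.05.
H(s) = (s^2 + 9.7*s + 20.3)/(s^3 + 9.2*s^2 + 26.25*s + 22.05)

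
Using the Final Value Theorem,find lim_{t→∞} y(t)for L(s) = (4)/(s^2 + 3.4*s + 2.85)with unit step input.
FVT: lim_{t→∞} y(t) = lim_{s→0} s*Y(s) where Y(s) = L(s)/s.
= lim_{s→0} L(s) = L(0) = num(0)/den(0) = 4/2.85 = 1.404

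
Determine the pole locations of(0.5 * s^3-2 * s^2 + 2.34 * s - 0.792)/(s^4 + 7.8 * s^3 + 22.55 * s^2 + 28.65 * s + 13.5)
Set denominator = 0: s^4 + 7.8*s^3 + 22.55*s^2 + 28.65*s + 13.5 = (s + 1.5)(s + 1.8)(s + 2)(s + 2.5) = 0 → Poles: -1.5, -1.8, -2, -2.5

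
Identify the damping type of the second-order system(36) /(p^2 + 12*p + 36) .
Standard form: ωn²/(p²+2ζωn·p+ωn²) gives ωn=6, ζ=1.
Critically damped (ζ = 1)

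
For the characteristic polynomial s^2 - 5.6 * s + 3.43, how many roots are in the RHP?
s^2 - 5.6*s + 3.43 = (s - 0.7)(s - 4.9). Poles: 0.7, 4.9. RHP poles (Re>0): 2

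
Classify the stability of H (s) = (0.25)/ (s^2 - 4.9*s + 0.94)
Denominator: s^2 - 4.9*s + 0.94 = (s - 0.2)(s - 4.7). Poles: 0.2, 4.7. Unstable (2 pole(s) in RHP)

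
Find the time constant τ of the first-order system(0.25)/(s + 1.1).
First-order system: τ = -1/pole. Pole = -1.1. τ = -1/(-1.1) = 0.9091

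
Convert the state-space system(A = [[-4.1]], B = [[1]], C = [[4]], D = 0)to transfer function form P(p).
P(p) = C(pI - A)⁻¹B + D.
Characteristic polynomial det(pI - A) = p + 4.1.
Numerator from C·adj(pI-A)·B + D·det(pI-A) = 4.
P(p) = (4)/(p + 4.1)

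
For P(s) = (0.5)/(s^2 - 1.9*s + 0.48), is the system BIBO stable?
Denominator: s^2 - 1.9*s + 0.48 = (s - 0.3)(s - 1.6). Poles: 0.3, 1.6. All Re(p)<0: No (unstable)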